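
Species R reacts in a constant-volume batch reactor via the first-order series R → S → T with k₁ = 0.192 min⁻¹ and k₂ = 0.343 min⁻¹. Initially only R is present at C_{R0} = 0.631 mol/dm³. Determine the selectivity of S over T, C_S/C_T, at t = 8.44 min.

The intermediate concentration in a first-order A→B→C sequence is C_S = k₁C_{R0}(e^(−k₁t) − e^(−k₂t))/(k₂−k₁).
e^(−k₁t) = e^(−0.192×8.44) = e^(−1.620) = 0.1978; e^(−k₂t) = e^(−2.895) = 0.05530.
C_S = 0.192×0.631/(0.343−0.192) × (0.1978−0.05530) = 0.8023×0.1425 = 0.1143 mol/dm³.
C_R = C_{R0}e^(−k₁t) = 0.1248 mol/dm³, so C_T = C_{R0}−C_R−C_S = 0.3919 mol/dm³; C_S/C_T = 0.292.

0.292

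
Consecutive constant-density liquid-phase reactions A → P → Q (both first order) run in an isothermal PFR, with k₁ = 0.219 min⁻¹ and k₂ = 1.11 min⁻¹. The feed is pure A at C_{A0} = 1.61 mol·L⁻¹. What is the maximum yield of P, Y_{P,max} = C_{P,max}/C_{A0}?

0.132

Evaluating C_P at τ_opt = ln(k₂/k₁)/(k₂−k₁) gives C_{P,max}/C_{A0} = (k₁/k₂)^[k₂/(k₂−k₁)].
= (0.219/1.11)^(1.11/(1.11−0.219)) = (0.1973)^(1.246) = 0.1324.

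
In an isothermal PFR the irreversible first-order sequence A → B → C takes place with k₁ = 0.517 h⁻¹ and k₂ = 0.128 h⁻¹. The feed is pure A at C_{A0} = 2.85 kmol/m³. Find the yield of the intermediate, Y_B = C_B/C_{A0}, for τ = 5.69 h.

0.571

For first-order series with pure A initially, C_B(τ) = k₁C_{A0}/(k₂−k₁)·(e^(−k₁τ) − e^(−k₂τ)).
e^(−k₁τ) = e^(−0.517×5.69) = e^(−2.942) = 0.05277; e^(−k₂τ) = e^(−0.7283) = 0.4827.
C_B = 0.517×2.85/(0.128−0.517) × (0.05277−0.4827) = (-3.788)×(-0.4299) = 1.629 kmol/m³.
Y_B = C_B/C_{A0} = 1.629/2.85 = 0.571.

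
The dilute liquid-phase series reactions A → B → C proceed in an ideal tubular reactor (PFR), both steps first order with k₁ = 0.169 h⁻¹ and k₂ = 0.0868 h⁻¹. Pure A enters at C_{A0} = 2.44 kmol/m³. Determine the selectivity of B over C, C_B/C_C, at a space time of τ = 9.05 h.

1.69

Solving the coupled first-order balances gives C_B(τ) = [k₁/(k₂−k₁)]·C_{A0}·(e^(−k₁τ) − e^(−k₂τ)).
e^(−k₁τ) = e^(−0.169×9.05) = e^(−1.529) = 0.2167; e^(−k₂τ) = e^(−0.7855) = 0.4559.
C_B = 0.169×2.44/(0.0868−0.169) × (0.2167−0.4559) = (-5.017)×(-0.2392) = 1.200 kmol/m³.
C_A = C_{A0}e^(−k₁τ) = 0.5286 kmol/m³, so C_C = C_{A0}−C_A−C_B = 0.7113 kmol/m³; C_B/C_C = 1.69.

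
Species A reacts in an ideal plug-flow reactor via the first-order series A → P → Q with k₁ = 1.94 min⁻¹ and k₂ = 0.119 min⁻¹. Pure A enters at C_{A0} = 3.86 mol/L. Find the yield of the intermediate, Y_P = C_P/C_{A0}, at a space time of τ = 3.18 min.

Solving the coupled first-order balances gives C_P(τ) = [k₁/(k₂−k₁)]·C_{A0}·(e^(−k₁τ) − e^(−k₂τ)).
e^(−k₁τ) = e^(−1.94×3.18) = e^(−6.169) = 0.002093; e^(−k₂τ) = e^(−0.3784) = 0.6849.
C_P = 1.94×3.86/(0.119−1.94) × (0.002093−0.6849) = (-4.112)×(-0.6828) = 2.808 mol/L.
Y_P = C_P/C_{A0} = 2.808/3.86 = 0.727.

0.727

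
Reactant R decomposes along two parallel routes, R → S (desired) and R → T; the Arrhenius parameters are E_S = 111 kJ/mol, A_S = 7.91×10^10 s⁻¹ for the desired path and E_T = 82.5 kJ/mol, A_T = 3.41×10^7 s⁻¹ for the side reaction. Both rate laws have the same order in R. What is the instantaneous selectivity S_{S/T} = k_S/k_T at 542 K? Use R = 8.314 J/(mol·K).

4.16

Since both paths have the same order in R, the concentration cancels and S_{S/T} = k_S/k_T = (A_S/A_T)·exp[(E_T−E_S)/(RT)].
(E_T−E_S)/(RT) = (82.5−111)×10³/(8.314×542) = -28500/4506 = -6.325.
k_S/k_T = (7.91×10^10/3.41×10^7)·exp(-6.325) = 2320 × 0.001792 = 4.16.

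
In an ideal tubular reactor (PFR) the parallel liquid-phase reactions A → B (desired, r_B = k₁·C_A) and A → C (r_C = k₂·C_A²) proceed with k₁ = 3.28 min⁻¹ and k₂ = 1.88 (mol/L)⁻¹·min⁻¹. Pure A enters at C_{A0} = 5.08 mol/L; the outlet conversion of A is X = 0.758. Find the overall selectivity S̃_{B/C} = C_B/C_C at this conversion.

0.603

C_A = C_{A0}(1−X) = 1.229 mol/L.
Along a PFR/batch, dC_B/dC_A = −r_B/(r_B+r_C) = −k₁/(k₁+k₂·C_A).
Integrating from C_{A0} to C_A: C_B = (3.28/1.88)·ln[(3.28+1.88·5.08)/(3.28+1.88·1.23)] = 1.745·ln(12.83/5.591) = 1.449 mol/L.
C_C = (C_{A0}−C_A)−C_B = 2.401 mol/L; S̃_{B/C} = 1.449/2.401 = 0.603.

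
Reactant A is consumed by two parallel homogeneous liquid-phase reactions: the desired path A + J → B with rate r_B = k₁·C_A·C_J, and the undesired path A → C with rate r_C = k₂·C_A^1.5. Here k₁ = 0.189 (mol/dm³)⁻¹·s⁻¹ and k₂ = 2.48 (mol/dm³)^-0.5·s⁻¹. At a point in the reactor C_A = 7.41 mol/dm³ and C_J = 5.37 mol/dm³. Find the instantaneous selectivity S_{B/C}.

S_{B/C} = r_B/r_C = (k₁·C_A·C_J)/(k₂·C_A^1.5) = (k₁/k₂)·C_A^-0.5·C_J.
= (0.189×7.410×5.370) / (2.48×7.410^1.5) = 7.521/50.02 = 0.150.

0.150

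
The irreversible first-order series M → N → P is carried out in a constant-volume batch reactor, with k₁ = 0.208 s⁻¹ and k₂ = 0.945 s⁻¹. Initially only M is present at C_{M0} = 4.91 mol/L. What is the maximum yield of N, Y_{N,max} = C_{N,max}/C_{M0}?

Evaluating C_N at t_opt = ln(k₂/k₁)/(k₂−k₁) gives C_{N,max}/C_{M0} = (k₁/k₂)^[k₂/(k₂−k₁)].
= (0.208/0.945)^(0.945/(0.945−0.208)) = (0.2201)^(1.282) = 0.1436.

0.144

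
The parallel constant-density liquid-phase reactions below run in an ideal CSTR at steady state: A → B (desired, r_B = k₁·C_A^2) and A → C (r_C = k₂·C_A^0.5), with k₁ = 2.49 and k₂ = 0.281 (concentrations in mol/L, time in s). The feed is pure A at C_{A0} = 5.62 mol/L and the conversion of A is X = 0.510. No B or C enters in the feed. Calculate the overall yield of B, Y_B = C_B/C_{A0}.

Exit C_A = C_{A0}(1−X) = 5.62×0.490 = 2.754 mol/L.
In a CSTR the entire volume is at exit conditions, so r_B = 2.49×2.754^2 = 18.88 and r_C = 0.281×2.754^0.5 = 0.4663.
Fraction of consumed A going to B: r_B/(r_B+r_C) = 0.9759.
C_B = 0.9759·C_{A0}·X = 0.9759×5.62×0.510 = 2.80 mol/L; Y_B = C_B/C_{A0} = 0.498.

0.498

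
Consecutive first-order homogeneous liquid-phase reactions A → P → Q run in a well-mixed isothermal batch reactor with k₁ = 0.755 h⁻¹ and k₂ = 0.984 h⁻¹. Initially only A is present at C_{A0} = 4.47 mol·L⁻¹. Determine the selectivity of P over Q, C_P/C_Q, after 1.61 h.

For first-order series with pure A initially, C_P(t) = k₁C_{A0}/(k₂−k₁)·(e^(−k₁t) − e^(−k₂t)).
e^(−k₁t) = e^(−0.755×1.61) = e^(−1.216) = 0.2965; e^(−k₂t) = e^(−1.584) = 0.2051.
C_P = 0.755×4.47/(0.984−0.755) × (0.2965−0.2051) = 14.74×0.09144 = 1.348 mol·L⁻¹.
C_A = C_{A0}e^(−k₁t) = 1.326 mol·L⁻¹, so C_Q = C_{A0}−C_A−C_P = 1.797 mol·L⁻¹; C_P/C_Q = 0.750.

0.750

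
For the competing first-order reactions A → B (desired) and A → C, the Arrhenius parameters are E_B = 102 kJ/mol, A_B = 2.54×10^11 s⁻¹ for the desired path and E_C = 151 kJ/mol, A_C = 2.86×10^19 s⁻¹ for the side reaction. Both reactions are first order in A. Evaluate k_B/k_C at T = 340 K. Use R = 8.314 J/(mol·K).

0.300

Since both paths have the same order in A, the concentration cancels and S_{B/C} = k_B/k_C = (A_B/A_C)·exp[(E_C−E_B)/(RT)].
(E_C−E_B)/(RT) = (151−102)×10³/(8.314×340) = 49000/2827 = 17.33.
k_B/k_C = (2.54×10^11/2.86×10^19)·exp(17.33) = 8.881×10^-9 × 3.374×10^7 = 0.300.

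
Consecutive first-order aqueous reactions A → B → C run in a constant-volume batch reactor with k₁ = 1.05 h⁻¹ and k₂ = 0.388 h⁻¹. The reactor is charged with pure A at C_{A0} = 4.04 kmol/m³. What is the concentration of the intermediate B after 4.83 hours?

0.943 kmol/m³

Solving the coupled first-order balances gives C_B(t) = [k₁/(k₂−k₁)]·C_{A0}·(e^(−k₁t) − e^(−k₂t)).
e^(−k₁t) = e^(−1.05×4.83) = e^(−5.072) = 0.006273; e^(−k₂t) = e^(−1.874) = 0.1535.
C_B = 1.05×4.04/(0.388−1.05) × (0.006273−0.1535) = (-6.408)×(-0.1472) = 0.9434 kmol/m³.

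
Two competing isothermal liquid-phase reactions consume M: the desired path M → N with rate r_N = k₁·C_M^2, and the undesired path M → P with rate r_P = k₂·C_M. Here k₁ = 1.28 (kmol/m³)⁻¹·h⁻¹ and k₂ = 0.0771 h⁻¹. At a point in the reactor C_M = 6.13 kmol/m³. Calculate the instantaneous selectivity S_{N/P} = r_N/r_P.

102

S_{N/P} = r_N/r_P = (k₁·C_M^2)/(k₂·C_M) = (k₁/k₂)·C_M.
= (1.28×6.130^2) / (0.0771×6.130) = 48.10/0.4726 = 102.
Since the desired path is higher order in M, keeping C_M high (PFR or concentrated feed) favours N.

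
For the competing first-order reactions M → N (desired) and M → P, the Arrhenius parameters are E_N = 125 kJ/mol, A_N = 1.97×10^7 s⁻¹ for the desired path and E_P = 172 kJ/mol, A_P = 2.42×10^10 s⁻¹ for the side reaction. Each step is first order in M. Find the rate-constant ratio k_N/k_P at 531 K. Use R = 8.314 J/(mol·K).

With equal orders, S_{N/P} = k_N/k_P = (A_N/A_P)·exp[(E_P−E_N)/(RT)].
(E_P−E_N)/(RT) = (172−125)×10³/(8.314×531) = 47000/4415 = 10.65.
k_N/k_P = (1.97×10^7/2.42×10^10)·exp(10.65) = 8.140×10^-4 × 42031 = 34.2.

34.2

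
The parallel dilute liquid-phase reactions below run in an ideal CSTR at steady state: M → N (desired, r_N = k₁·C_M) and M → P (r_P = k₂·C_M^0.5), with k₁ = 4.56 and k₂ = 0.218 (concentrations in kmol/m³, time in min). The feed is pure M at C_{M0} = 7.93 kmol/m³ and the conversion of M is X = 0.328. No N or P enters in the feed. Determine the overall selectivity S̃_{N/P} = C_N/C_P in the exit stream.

48.3

Exit C_M = C_{M0}(1−X) = 7.93×0.672 = 5.329 kmol/m³.
Rates in a CSTR are evaluated at the outlet concentration: r_N = 4.56×5.329 = 24.30, r_P = 0.218×5.329^0.5 = 0.5032.
Overall selectivity = C_N/C_P = r_Nτ/(r_Pτ) = r_N/r_P = 48.3.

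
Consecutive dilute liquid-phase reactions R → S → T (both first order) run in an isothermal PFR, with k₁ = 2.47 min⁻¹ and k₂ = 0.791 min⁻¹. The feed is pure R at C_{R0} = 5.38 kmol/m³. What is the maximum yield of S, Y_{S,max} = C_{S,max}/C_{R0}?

At the optimum, C_{S,max}/C_{R0} = (k₁/k₂)^[k₂/(k₂−k₁)].
= (2.47/0.791)^(0.791/(0.791−2.47)) = (3.123)^(-0.4711) = 0.5848.

0.585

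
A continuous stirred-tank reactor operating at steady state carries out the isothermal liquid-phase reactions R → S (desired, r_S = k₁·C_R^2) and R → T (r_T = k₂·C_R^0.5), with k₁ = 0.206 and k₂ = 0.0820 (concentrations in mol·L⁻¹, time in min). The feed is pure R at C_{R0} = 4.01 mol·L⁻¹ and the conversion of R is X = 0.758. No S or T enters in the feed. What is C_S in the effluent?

Exit C_R = C_{R0}(1−X) = 4.01×0.242 = 0.9704 mol·L⁻¹.
Rates in a CSTR are evaluated at the outlet concentration: r_S = 0.206×0.9704^2 = 0.1940, r_T = 0.0820×0.9704^0.5 = 0.08078.
Fraction of consumed R going to S: r_S/(r_S+r_T) = 0.7060.
C_S = 0.7060·C_{R0}·X = 0.7060×4.01×0.758 = 2.15 mol·L⁻¹.

2.15 mol·L⁻¹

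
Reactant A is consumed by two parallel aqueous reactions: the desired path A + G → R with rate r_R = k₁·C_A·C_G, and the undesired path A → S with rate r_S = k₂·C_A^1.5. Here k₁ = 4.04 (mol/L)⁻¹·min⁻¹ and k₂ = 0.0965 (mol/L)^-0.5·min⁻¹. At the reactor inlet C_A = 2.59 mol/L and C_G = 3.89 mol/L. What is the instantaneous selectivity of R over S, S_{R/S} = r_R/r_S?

101

S_{R/S} = r_R/r_S = (k₁·C_A·C_G)/(k₂·C_A^1.5) = (k₁/k₂)·C_A^-0.5·C_G.
= (4.04×2.590×3.890) / (0.0965×2.590^1.5) = 40.70/0.4022 = 101.
The undesired path is higher order in A, so low C_A (CSTR or dilute feed) favours R.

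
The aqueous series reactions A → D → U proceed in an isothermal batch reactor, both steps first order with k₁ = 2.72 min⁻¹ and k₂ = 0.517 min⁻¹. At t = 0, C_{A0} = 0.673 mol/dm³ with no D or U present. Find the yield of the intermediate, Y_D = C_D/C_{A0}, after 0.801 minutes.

0.676

The intermediate concentration in a first-order A→B→C sequence is C_D = k₁C_{A0}(e^(−k₁t) − e^(−k₂t))/(k₂−k₁).
e^(−k₁t) = e^(−2.72×0.801) = e^(−2.179) = 0.1132; e^(−k₂t) = e^(−0.4141) = 0.6609.
C_D = 2.72×0.673/(0.517−2.72) × (0.1132−0.6609) = (-0.8309)×(-0.5477) = 0.4551 mol/dm³.
Y_D = C_D/C_{A0} = 0.4551/0.673 = 0.676.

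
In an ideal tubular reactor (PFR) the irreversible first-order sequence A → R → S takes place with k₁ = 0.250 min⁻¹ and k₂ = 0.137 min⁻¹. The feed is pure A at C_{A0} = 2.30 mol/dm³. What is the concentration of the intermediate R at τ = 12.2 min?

For first-order series with pure A initially, C_R(τ) = k₁C_{A0}/(k₂−k₁)·(e^(−k₁τ) − e^(−k₂τ)).
e^(−k₁τ) = e^(−0.250×12.2) = e^(−3.050) = 0.04736; e^(−k₂τ) = e^(−1.671) = 0.1880.
C_R = 0.250×2.30/(0.137−0.250) × (0.04736−0.1880) = (-5.088)×(-0.1406) = 0.7156 mol/dm³.

0.716 mol/dm³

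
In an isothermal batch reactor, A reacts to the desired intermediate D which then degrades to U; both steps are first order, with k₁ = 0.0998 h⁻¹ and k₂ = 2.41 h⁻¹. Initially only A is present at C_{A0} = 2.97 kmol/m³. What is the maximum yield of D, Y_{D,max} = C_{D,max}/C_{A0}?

For a first-order series the maximum intermediate yield is C_{D,max}/C_{A0} = (k₁/k₂)^[k₂/(k₂−k₁)].
= (0.0998/2.41)^(2.41/(2.41−0.0998)) = (0.04141)^(1.043) = 0.03609.

0.0361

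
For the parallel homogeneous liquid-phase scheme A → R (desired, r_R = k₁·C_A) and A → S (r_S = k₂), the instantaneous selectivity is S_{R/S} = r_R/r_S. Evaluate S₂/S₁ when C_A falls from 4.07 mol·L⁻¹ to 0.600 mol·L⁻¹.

0.147

S_{R/S} = (k₁/k₂)·C_A, so S₂/S₁ = (C_{A,2}/C_{A,1}).
= 0.600/4.07 = 0.147.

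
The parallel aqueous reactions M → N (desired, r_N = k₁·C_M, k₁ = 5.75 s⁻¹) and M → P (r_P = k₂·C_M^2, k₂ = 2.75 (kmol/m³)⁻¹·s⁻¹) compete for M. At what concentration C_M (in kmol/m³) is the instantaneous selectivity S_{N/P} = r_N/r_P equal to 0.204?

10.2 kmol/m³

S_{N/P} = (k₁/k₂)·C_M⁻¹ ⇒ C_M = (S·k₂/k₁)^(-1).
= (0.204×2.75/5.75)^(-1) = (0.09757)^(-1) = 10.2 kmol/m³.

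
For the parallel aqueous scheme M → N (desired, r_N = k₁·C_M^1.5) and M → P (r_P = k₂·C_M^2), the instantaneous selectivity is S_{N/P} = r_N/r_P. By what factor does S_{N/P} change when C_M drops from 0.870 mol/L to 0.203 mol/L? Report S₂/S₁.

2.07

S_{N/P} = (k₁/k₂)·C_M^-0.5, so S₂/S₁ = (C_{M,2}/C_{M,1})^-0.5.
= (0.203/0.870)^(-0.5) = (0.2333)^(-0.5) = 2.07.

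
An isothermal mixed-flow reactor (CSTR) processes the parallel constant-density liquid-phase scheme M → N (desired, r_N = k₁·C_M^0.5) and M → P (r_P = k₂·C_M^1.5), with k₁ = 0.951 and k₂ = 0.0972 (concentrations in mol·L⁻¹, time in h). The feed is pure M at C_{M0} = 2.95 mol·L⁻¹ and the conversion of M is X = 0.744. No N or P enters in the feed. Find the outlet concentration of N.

Exit C_M = C_{M0}(1−X) = 2.95×0.256 = 0.7552 mol·L⁻¹.
A CSTR operates uniformly at the exit composition, giving r_N = 0.8264 and r_P = 0.06379 (each k·C_M^n at C_M = 0.7552).
Fraction of consumed M going to N: r_N/(r_N+r_P) = 0.9283.
C_N = 0.9283·C_{M0}·X = 0.9283×2.95×0.744 = 2.04 mol·L⁻¹.

2.04 mol·L⁻¹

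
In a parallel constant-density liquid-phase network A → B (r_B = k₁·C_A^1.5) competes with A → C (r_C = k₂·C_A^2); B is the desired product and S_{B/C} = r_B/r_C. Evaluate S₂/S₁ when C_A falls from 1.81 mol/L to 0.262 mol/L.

2.63

S_{B/C} = (k₁/k₂)·C_A^-0.5, so S₂/S₁ = (C_{A,2}/C_{A,1})^-0.5.
= (0.262/1.81)^(-0.5) = (0.1448)^(-0.5) = 2.63.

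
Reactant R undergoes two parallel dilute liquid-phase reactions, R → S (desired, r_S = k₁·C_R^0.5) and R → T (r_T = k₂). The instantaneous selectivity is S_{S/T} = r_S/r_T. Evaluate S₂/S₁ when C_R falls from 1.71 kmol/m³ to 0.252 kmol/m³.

0.384

S_{S/T} = (k₁/k₂)·C_R^0.5, so S₂/S₁ = (C_{R,2}/C_{R,1})^0.5.
= (0.252/1.71)^0.5 = (0.1474)^0.5 = 0.384.
Selectivity toward S falls as C_R falls — high-concentration operation is favoured.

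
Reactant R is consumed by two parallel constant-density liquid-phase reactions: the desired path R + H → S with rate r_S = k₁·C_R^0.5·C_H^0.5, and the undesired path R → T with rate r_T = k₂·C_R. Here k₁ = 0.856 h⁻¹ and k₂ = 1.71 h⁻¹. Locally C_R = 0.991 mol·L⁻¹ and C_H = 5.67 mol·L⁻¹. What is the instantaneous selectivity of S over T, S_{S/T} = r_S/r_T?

S_{S/T} = r_S/r_T = (k₁·C_R^0.5·C_H^0.5)/(k₂·C_R) = (k₁/k₂)·C_R^-0.5·C_H^0.5.
= (0.856×0.9910^0.5×5.670^0.5) / (1.71×0.9910) = 2.029/1.695 = 1.20.

1.20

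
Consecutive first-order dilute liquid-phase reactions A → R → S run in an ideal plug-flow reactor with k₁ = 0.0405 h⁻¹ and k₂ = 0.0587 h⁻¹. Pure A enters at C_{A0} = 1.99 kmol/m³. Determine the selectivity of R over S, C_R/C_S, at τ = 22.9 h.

Solving the coupled first-order balances gives C_R(τ) = [k₁/(k₂−k₁)]·C_{A0}·(e^(−k₁τ) − e^(−k₂τ)).
e^(−k₁τ) = e^(−0.0405×22.9) = e^(−0.9274) = 0.3956; e^(−k₂τ) = e^(−1.344) = 0.2607.
C_R = 0.0405×1.99/(0.0587−0.0405) × (0.3956−0.2607) = 4.428×0.1348 = 0.5970 kmol/m³.
C_A = C_{A0}e^(−k₁τ) = 0.7872 kmol/m³, so C_S = C_{A0}−C_A−C_R = 0.6058 kmol/m³; C_R/C_S = 0.986.

0.986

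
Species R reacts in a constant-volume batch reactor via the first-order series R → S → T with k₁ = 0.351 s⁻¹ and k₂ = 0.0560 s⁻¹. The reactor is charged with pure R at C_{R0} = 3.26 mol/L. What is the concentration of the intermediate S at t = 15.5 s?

1.61 mol/L

Solving the coupled first-order balances gives C_S(t) = [k₁/(k₂−k₁)]·C_{R0}·(e^(−k₁t) − e^(−k₂t)).
e^(−k₁t) = e^(−0.351×15.5) = e^(−5.441) = 0.004337; e^(−k₂t) = e^(−0.8680) = 0.4198.
C_S = 0.351×3.26/(0.0560−0.351) × (0.004337−0.4198) = (-3.879)×(-0.4155) = 1.611 mol/L.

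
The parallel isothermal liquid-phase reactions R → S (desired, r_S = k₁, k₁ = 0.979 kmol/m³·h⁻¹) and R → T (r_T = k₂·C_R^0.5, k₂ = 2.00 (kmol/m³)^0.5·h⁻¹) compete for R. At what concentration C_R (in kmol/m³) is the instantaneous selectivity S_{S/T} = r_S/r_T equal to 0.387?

S_{S/T} = (k₁/k₂)·C_R^-0.5 ⇒ C_R = (S·k₂/k₁)^(-2).
= (0.387×2.00/0.979)^(-2) = (0.7906)^(-2) = 1.60 kmol/m³.

1.60 kmol/m³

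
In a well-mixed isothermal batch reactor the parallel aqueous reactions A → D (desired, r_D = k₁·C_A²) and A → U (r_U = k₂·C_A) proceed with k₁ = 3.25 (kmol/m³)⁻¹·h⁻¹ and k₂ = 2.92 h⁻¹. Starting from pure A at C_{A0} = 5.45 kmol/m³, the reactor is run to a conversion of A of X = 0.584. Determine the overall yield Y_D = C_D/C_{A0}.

C_A = C_{A0}(1−X) = 2.267 kmol/m³.
Along a PFR/batch, dC_U/dC_A = −r_U/(r_D+r_U) = −k₂/(k₂+k₁·C_A).
Integrating from C_{A0} to C_A: C_U = (2.92/3.25)·ln[(2.92+3.25·5.45)/(2.92+3.25·2.27)] = 0.8985·ln(20.63/10.29) = 0.6252 kmol/m³.
Then C_D = (C_{A0}−C_A) − C_U = 3.183 − 0.6252 = 2.558 kmol/m³.
Y_D = C_D/C_{A0} = 2.558/5.45 = 0.469.

0.469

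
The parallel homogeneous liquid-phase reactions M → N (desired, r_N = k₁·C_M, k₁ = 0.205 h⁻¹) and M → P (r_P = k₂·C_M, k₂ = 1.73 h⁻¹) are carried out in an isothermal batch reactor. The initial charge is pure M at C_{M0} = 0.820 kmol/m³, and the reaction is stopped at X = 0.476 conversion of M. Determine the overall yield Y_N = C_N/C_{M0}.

0.0504

C_M = C_{M0}(1−X) = 0.4297 kmol/m³.
Both paths are first order in M, so the instantaneous fraction to N is constant: dC_N/d(−C_M) = k₁/(k₁+k₂) = 0.1059.
C_N = 0.1059·(C_{M0}−C_M) = 0.1059×0.3903 = 0.0414 kmol/m³.
Y_N = C_N/C_{M0} = 0.04135/0.820 = 0.0504.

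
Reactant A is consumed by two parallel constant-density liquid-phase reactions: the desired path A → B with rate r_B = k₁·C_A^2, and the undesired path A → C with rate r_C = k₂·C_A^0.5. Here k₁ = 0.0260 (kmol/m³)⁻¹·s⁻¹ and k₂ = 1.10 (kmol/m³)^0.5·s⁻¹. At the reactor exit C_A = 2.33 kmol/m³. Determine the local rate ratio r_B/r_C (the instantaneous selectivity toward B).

S_{B/C} = r_B/r_C = (k₁·C_A^2)/(k₂·C_A^0.5) = (k₁/k₂)·C_A^1.5.
= (0.0260×2.330^2) / (1.10×2.330^0.5) = 0.1412/1.679 = 0.0841.
Since the desired path is higher order in A, keeping C_A high (PFR or concentrated feed) favours B.

0.0841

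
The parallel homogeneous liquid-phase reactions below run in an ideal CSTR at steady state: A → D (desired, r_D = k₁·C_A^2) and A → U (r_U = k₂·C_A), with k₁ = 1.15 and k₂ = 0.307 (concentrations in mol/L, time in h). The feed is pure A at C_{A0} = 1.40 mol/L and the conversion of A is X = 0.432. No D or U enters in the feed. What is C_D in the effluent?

0.453 mol/L

Exit C_A = C_{A0}(1−X) = 1.40×0.568 = 0.7952 mol/L.
A CSTR operates uniformly at the exit composition, giving r_D = 0.7272 and r_U = 0.2441 (each k·C_A^n at C_A = 0.7952).
Fraction of consumed A going to D: r_D/(r_D+r_U) = 0.7487.
C_D = 0.7487·C_{A0}·X = 0.7487×1.40×0.432 = 0.453 mol/L.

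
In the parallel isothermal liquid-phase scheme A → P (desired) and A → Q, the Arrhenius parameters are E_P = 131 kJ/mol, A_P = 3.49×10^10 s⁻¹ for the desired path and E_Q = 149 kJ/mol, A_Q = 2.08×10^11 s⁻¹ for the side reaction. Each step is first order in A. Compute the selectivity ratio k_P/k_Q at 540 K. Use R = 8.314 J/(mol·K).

k_P/k_Q = (A_P/A_Q)·exp[−(E_P−E_Q)/(RT)] = (A_P/A_Q)·exp[(E_Q−E_P)/(RT)].
(E_Q−E_P)/(RT) = (149−131)×10³/(8.314×540) = 18000/4490 = 4.009.
k_P/k_Q = (3.49×10^10/2.08×10^11)·exp(4.009) = 0.1678 × 55.11 = 9.25.

9.25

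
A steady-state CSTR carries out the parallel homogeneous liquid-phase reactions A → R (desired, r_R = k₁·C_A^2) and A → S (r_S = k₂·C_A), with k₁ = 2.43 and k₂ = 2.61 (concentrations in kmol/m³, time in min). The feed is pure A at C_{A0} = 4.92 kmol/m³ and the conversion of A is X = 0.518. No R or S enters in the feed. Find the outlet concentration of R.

1.75 kmol/m³

Exit C_A = C_{A0}(1−X) = 4.92×0.482 = 2.371 kmol/m³.
A CSTR operates uniformly at the exit composition, giving r_R = 13.67 and r_S = 6.189 (each k·C_A^n at C_A = 2.371).
Fraction of consumed A going to R: r_R/(r_R+r_S) = 0.6883.
C_R = 0.6883·C_{A0}·X = 0.6883×4.92×0.518 = 1.75 kmol/m³.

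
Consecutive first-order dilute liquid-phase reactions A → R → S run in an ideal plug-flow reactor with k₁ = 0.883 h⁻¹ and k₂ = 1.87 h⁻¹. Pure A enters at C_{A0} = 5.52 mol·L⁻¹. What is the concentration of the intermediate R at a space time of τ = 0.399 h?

1.13 mol·L⁻¹

For first-order series with pure A initially, C_R(τ) = k₁C_{A0}/(k₂−k₁)·(e^(−k₁τ) − e^(−k₂τ)).
e^(−k₁τ) = e^(−0.883×0.399) = e^(−0.3523) = 0.7031; e^(−k₂τ) = e^(−0.7461) = 0.4742.
C_R = 0.883×5.52/(1.87−0.883) × (0.7031−0.4742) = 4.938×0.2289 = 1.130 mol·L⁻¹.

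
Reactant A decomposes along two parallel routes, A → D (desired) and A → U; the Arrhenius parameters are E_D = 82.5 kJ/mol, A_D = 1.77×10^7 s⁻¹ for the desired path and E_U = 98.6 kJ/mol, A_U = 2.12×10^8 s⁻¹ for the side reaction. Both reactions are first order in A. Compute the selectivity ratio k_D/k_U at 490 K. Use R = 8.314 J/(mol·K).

4.34

With equal orders, S_{D/U} = k_D/k_U = (A_D/A_U)·exp[(E_U−E_D)/(RT)].
(E_U−E_D)/(RT) = (98.6−82.5)×10³/(8.314×490) = 16100/4074 = 3.952.
k_D/k_U = (1.77×10^7/2.12×10^8)·exp(3.952) = 0.08349 × 52.04 = 4.34.
Since E_D < E_U, lowering the temperature improves selectivity toward D.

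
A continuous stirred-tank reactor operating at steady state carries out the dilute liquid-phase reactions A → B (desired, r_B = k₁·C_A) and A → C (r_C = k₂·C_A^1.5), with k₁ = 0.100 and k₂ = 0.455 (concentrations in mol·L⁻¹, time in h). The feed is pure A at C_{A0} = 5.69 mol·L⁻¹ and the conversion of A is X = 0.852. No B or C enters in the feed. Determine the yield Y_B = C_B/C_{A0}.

0.165

Exit C_A = C_{A0}(1−X) = 5.69×0.148 = 0.8421 mol·L⁻¹.
A CSTR operates uniformly at the exit composition, giving r_B = 0.08421 and r_C = 0.3516 (each k·C_A^n at C_A = 0.8421).
Fraction of consumed A going to B: r_B/(r_B+r_C) = 0.1932.
C_B = 0.1932·C_{A0}·X = 0.1932×5.69×0.852 = 0.937 mol·L⁻¹; Y_B = C_B/C_{A0} = 0.165.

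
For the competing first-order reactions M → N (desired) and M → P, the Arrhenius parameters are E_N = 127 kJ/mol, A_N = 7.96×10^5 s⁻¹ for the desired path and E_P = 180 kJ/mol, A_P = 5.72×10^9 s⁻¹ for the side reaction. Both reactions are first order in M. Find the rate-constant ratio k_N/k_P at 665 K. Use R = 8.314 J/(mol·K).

2.03

With equal orders, S_{N/P} = k_N/k_P = (A_N/A_P)·exp[(E_P−E_N)/(RT)].
(E_P−E_N)/(RT) = (180−127)×10³/(8.314×665) = 53000/5529 = 9.586.
k_N/k_P = (7.96×10^5/5.72×10^9)·exp(9.586) = 1.392×10^-4 × 14562 = 2.03.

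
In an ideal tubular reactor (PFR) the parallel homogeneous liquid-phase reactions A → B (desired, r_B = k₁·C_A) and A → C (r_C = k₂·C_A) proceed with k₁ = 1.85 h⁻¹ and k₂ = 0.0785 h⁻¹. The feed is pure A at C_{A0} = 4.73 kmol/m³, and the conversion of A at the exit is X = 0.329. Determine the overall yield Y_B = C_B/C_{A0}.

C_A = C_{A0}(1−X) = 3.174 kmol/m³.
Both paths are first order in A, so the instantaneous fraction to B is constant: dC_B/d(−C_A) = k₁/(k₁+k₂) = 0.9593.
C_B = 0.9593·(C_{A0}−C_A) = 0.9593×1.556 = 1.49 kmol/m³.
Y_B = C_B/C_{A0} = 1.493/4.73 = 0.316.

0.316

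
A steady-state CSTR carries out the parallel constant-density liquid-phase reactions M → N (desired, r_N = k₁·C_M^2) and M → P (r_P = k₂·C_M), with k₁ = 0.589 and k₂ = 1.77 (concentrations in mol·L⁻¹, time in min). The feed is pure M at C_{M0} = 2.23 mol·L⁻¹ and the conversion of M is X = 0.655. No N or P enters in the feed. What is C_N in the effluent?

0.298 mol·L⁻¹

Exit C_M = C_{M0}(1−X) = 2.23×0.345 = 0.7693 mol·L⁻¹.
A CSTR operates uniformly at the exit composition, giving r_N = 0.3486 and r_P = 1.362 (each k·C_M^n at C_M = 0.7693).
Fraction of consumed M going to N: r_N/(r_N+r_P) = 0.2038.
C_N = 0.2038·C_{M0}·X = 0.2038×2.23×0.655 = 0.298 mol·L⁻¹.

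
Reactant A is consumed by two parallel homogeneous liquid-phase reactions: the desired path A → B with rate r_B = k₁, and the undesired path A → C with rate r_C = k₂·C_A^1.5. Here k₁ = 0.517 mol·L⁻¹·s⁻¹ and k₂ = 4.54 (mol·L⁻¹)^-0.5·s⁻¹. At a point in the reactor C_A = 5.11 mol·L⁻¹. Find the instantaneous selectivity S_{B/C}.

S_{B/C} = r_B/r_C = (k₁)/(k₂·C_A^1.5) = (k₁/k₂)·C_A^-1.5.
= (0.517) / (4.54×5.110^1.5) = 0.5170/52.44 = 0.00986.
The undesired path is higher order in A, so low C_A (CSTR or dilute feed) favours B.

0.00986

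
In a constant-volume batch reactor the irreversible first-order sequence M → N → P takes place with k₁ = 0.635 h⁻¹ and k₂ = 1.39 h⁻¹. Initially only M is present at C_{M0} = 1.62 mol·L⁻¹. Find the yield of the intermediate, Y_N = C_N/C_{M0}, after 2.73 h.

0.130

Solving the coupled first-order balances gives C_N(t) = [k₁/(k₂−k₁)]·C_{M0}·(e^(−k₁t) − e^(−k₂t)).
e^(−k₁t) = e^(−0.635×2.73) = e^(−1.734) = 0.1767; e^(−k₂t) = e^(−3.795) = 0.02249.
C_N = 0.635×1.62/(1.39−0.635) × (0.1767−0.02249) = 1.363×0.1542 = 0.2101 mol·L⁻¹.
Y_N = C_N/C_{M0} = 0.2101/1.62 = 0.130.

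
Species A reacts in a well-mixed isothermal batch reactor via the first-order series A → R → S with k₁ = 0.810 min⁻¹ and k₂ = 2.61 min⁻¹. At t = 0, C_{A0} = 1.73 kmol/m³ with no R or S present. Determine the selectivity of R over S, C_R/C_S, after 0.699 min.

For first-order series with pure A initially, C_R(t) = k₁C_{A0}/(k₂−k₁)·(e^(−k₁t) − e^(−k₂t)).
e^(−k₁t) = e^(−0.810×0.699) = e^(−0.5662) = 0.5677; e^(−k₂t) = e^(−1.824) = 0.1613.
C_R = 0.810×1.73/(2.61−0.810) × (0.5677−0.1613) = 0.7785×0.4064 = 0.3164 kmol/m³.
C_A = C_{A0}e^(−k₁t) = 0.9821 kmol/m³, so C_S = C_{A0}−C_A−C_R = 0.4315 kmol/m³; C_R/C_S = 0.733.

0.733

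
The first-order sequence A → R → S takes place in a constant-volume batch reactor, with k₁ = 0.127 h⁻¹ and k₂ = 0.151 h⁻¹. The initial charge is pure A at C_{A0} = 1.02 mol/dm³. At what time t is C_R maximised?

The intermediate peaks when r₁ = r₂, i.e. k₁e^(−k₁t) = k₂e^(−k₂t), giving t_opt = ln(k₂/k₁)/(k₂−k₁).
= ln(0.151/0.127)/(0.151−0.127) = ln(1.189)/0.02400 = 0.1731/0.02400 = 7.21 h.

7.21 h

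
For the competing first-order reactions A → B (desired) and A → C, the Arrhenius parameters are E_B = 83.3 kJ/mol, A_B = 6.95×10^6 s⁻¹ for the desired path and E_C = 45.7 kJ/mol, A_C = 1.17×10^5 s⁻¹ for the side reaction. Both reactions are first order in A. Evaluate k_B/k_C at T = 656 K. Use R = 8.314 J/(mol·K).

Since both paths have the same order in A, the concentration cancels and S_{B/C} = k_B/k_C = (A_B/A_C)·exp[(E_C−E_B)/(RT)].
(E_C−E_B)/(RT) = (45.7−83.3)×10³/(8.314×656) = -37600/5454 = -6.894.
k_B/k_C = (6.95×10^6/1.17×10^5)·exp(-6.894) = 59.40 × 0.001014 = 0.0602.

0.0602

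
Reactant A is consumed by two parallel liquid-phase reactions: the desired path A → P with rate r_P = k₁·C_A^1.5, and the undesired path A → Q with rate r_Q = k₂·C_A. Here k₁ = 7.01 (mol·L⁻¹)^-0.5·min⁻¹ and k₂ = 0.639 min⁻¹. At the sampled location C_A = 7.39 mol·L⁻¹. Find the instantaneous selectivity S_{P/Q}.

29.8

S_{P/Q} = r_P/r_Q = (k₁·C_A^1.5)/(k₂·C_A) = (k₁/k₂)·C_A^0.5.
= (7.01×7.390^1.5) / (0.639×7.390) = 140.8/4.722 = 29.8.
Since the desired path is higher order in A, keeping C_A high (PFR or concentrated feed) favours P.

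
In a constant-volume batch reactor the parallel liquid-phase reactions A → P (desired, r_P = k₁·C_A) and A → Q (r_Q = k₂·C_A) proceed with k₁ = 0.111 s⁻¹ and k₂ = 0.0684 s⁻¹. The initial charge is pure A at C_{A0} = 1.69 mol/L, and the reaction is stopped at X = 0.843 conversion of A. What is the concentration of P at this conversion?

C_A = C_{A0}(1−X) = 0.2653 mol/L.
Both paths are first order in A, so the instantaneous fraction to P is constant: dC_P/d(−C_A) = k₁/(k₁+k₂) = 0.6187.
C_P = 0.6187·(C_{A0}−C_A) = 0.6187×1.425 = 0.881 mol/L.

0.881 mol/L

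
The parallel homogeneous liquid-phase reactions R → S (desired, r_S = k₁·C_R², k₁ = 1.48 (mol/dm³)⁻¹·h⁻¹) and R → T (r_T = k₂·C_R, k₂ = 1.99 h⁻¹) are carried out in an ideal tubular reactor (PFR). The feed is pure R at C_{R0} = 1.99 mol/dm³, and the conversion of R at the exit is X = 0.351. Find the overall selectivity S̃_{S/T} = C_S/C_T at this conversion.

C_R = C_{R0}(1−X) = 1.292 mol/dm³.
Along a PFR/batch, dC_T/dC_R = −r_T/(r_S+r_T) = −k₂/(k₂+k₁·C_R).
Integrating from C_{R0} to C_R: C_T = (1.99/1.48)·ln[(1.99+1.48·1.99)/(1.99+1.48·1.29)] = 1.345·ln(4.935/3.901) = 0.3160 mol/dm³.
Then C_S = (C_{R0}−C_R) − C_T = 0.6985 − 0.3160 = 0.3824 mol/dm³.
S̃_{S/T} = C_S/C_T = 0.3824/0.3160 = 1.21.

1.21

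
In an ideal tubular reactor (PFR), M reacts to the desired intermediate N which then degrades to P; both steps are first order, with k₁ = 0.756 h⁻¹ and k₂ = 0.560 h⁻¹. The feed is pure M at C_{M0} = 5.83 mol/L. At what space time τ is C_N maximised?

1.53 h

Setting dC_N/dτ = 0 gives τ_opt = ln(k₂/k₁)/(k₂−k₁).
= ln(0.560/0.756)/(0.560−0.756) = ln(0.7407)/-0.1960 = -0.3001/-0.1960 = 1.53 h.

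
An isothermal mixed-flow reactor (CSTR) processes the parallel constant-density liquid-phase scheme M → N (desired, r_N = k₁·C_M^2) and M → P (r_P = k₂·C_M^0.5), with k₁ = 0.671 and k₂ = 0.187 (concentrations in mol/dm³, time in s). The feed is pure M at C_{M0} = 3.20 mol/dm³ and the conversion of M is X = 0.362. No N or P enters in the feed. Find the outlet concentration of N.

1.06 mol/dm³

Exit C_M = C_{M0}(1−X) = 3.20×0.638 = 2.042 mol/dm³.
A CSTR operates uniformly at the exit composition, giving r_N = 2.797 and r_P = 0.2672 (each k·C_M^n at C_M = 2.042).
Fraction of consumed M going to N: r_N/(r_N+r_P) = 0.9128.
C_N = 0.9128·C_{M0}·X = 0.9128×3.20×0.362 = 1.06 mol/dm³.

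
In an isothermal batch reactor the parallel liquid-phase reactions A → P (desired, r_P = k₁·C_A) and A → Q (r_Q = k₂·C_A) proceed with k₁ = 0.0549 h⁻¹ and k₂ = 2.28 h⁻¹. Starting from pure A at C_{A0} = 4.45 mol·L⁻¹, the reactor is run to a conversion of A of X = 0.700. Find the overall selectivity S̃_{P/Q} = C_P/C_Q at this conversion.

C_A = C_{A0}(1−X) = 1.335 mol·L⁻¹.
Both paths are first order in A, so the instantaneous fraction to P is constant: dC_P/d(−C_A) = k₁/(k₁+k₂) = 0.02351.
C_P = 0.02351·(C_{A0}−C_A) = 0.02351×3.115 = 0.0732 mol·L⁻¹.
C_Q = (C_{A0}−C_A)−C_P = 3.042 mol·L⁻¹; S̃_{P/Q} = 0.07324/3.042 = 0.0241.

0.0241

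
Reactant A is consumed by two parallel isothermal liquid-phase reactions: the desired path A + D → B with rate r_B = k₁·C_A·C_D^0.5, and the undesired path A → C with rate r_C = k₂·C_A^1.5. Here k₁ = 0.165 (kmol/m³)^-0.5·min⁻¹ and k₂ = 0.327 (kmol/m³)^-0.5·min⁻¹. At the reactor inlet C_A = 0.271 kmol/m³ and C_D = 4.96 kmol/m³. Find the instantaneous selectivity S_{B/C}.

S_{B/C} = r_B/r_C = (k₁·C_A·C_D^0.5)/(k₂·C_A^1.5) = (k₁/k₂)·C_A^-0.5·C_D^0.5.
= (0.165×0.2710×4.960^0.5) / (0.327×0.2710^1.5) = 0.09959/0.04613 = 2.16.
The undesired path is higher order in A, so low C_A (CSTR or dilute feed) favours B.

2.16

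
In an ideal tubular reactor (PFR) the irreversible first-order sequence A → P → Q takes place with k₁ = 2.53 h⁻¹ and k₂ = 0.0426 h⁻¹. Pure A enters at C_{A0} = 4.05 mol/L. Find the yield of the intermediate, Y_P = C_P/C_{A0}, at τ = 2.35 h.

Solving the coupled first-order balances gives C_P(τ) = [k₁/(k₂−k₁)]·C_{A0}·(e^(−k₁τ) − e^(−k₂τ)).
e^(−k₁τ) = e^(−2.53×2.35) = e^(−5.946) = 0.002618; e^(−k₂τ) = e^(−0.1001) = 0.9047.
C_P = 2.53×4.05/(0.0426−2.53) × (0.002618−0.9047) = (-4.119)×(-0.9021) = 3.716 mol/L.
Y_P = C_P/C_{A0} = 3.716/4.05 = 0.918.

0.918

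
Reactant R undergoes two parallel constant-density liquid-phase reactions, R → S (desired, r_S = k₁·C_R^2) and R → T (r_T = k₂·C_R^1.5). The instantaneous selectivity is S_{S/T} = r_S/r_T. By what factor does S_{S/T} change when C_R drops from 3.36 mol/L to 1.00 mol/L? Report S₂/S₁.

S_{S/T} = (k₁/k₂)·C_R^0.5, so S₂/S₁ = (C_{R,2}/C_{R,1})^0.5.
= (1.00/3.36)^0.5 = (0.2976)^0.5 = 0.546.

0.546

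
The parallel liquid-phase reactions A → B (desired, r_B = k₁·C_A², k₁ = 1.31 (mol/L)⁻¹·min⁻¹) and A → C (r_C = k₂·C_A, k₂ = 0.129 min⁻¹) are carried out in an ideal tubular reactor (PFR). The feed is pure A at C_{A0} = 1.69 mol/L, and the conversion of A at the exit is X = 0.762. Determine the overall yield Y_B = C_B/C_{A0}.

0.688

C_A = C_{A0}(1−X) = 0.4022 mol/L.
Along a PFR/batch, dC_C/dC_A = −r_C/(r_B+r_C) = −k₂/(k₂+k₁·C_A).
Integrating from C_{A0} to C_A: C_C = (0.129/1.31)·ln[(0.129+1.31·1.69)/(0.129+1.31·0.402)] = 0.09847·ln(2.343/0.6559) = 0.1254 mol/L.
Then C_B = (C_{A0}−C_A) − C_C = 1.288 − 0.1254 = 1.162 mol/L.
Y_B = C_B/C_{A0} = 1.162/1.69 = 0.688.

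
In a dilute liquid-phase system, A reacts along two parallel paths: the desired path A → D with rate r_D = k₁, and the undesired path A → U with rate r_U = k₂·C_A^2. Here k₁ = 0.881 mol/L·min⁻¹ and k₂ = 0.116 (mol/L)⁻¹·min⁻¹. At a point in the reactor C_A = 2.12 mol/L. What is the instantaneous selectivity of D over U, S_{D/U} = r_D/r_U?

1.69

S_{D/U} = r_D/r_U = (k₁)/(k₂·C_A^2) = (k₁/k₂)·C_A^-2.
= (0.881) / (0.116×2.120^2) = 0.8810/0.5214 = 1.69.
The undesired path is higher order in A, so low C_A (CSTR or dilute feed) favours D.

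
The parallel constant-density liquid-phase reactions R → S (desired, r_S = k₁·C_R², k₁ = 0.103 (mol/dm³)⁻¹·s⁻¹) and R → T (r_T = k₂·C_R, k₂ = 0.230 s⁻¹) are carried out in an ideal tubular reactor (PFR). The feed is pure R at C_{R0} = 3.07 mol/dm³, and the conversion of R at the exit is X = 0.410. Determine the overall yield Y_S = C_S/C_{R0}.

0.213

C_R = C_{R0}(1−X) = 1.811 mol/dm³.
Along a PFR/batch, dC_T/dC_R = −r_T/(r_S+r_T) = −k₂/(k₂+k₁·C_R).
Integrating from C_{R0} to C_R: C_T = (0.230/0.103)·ln[(0.230+0.103·3.07)/(0.230+0.103·1.81)] = 2.233·ln(0.5462/0.4166) = 0.6051 mol/dm³.
Then C_S = (C_{R0}−C_R) − C_T = 1.259 − 0.6051 = 0.6536 mol/dm³.
Y_S = C_S/C_{R0} = 0.6536/3.07 = 0.213.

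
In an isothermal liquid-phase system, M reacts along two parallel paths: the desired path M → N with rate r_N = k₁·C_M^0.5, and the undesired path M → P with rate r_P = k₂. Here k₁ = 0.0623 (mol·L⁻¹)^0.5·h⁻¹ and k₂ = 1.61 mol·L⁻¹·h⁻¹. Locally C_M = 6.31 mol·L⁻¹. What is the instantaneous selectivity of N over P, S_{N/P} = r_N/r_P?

0.0972

S_{N/P} = r_N/r_P = (k₁·C_M^0.5)/(k₂) = (k₁/k₂)·C_M^0.5.
= (0.0623×6.310^0.5) / (1.61) = 0.1565/1.610 = 0.0972.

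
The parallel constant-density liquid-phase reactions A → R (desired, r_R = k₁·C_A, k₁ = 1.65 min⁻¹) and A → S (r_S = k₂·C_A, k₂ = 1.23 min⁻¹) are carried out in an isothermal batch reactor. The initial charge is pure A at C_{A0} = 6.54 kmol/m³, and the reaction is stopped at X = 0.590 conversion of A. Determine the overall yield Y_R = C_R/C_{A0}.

C_A = C_{A0}(1−X) = 2.681 kmol/m³.
Both paths are first order in A, so the instantaneous fraction to R is constant: dC_R/d(−C_A) = k₁/(k₁+k₂) = 0.5729.
C_R = 0.5729·(C_{A0}−C_A) = 0.5729×3.859 = 2.21 kmol/m³.
Y_R = C_R/C_{A0} = 2.211/6.54 = 0.338.

0.338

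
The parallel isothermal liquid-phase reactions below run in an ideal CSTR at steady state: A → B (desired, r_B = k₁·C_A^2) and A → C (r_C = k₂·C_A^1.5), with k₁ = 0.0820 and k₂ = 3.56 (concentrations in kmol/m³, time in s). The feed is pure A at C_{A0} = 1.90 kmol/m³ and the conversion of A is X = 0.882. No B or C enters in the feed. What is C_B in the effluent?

0.0181 kmol/m³

Exit C_A = C_{A0}(1−X) = 1.90×0.118 = 0.2242 kmol/m³.
In a CSTR the entire volume is at exit conditions, so r_B = 0.0820×0.2242^2 = 0.004122 and r_C = 3.56×0.2242^1.5 = 0.3779.
Fraction of consumed A going to B: r_B/(r_B+r_C) = 0.01079.
C_B = 0.01079·C_{A0}·X = 0.01079×1.90×0.882 = 0.0181 kmol/m³.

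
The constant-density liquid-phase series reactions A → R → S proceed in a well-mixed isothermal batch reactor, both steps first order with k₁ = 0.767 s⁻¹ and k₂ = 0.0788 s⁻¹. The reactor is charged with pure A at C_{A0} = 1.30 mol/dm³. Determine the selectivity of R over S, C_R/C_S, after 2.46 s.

For first-order series with pure A initially, C_R(t) = k₁C_{A0}/(k₂−k₁)·(e^(−k₁t) − e^(−k₂t)).
e^(−k₁t) = e^(−0.767×2.46) = e^(−1.887) = 0.1516; e^(−k₂t) = e^(−0.1938) = 0.8238.
C_R = 0.767×1.30/(0.0788−0.767) × (0.1516−0.8238) = (-1.449)×(-0.6722) = 0.9740 mol/dm³.
C_A = C_{A0}e^(−k₁t) = 0.1970 mol/dm³, so C_S = C_{A0}−C_A−C_R = 0.1290 mol/dm³; C_R/C_S = 7.55.

7.55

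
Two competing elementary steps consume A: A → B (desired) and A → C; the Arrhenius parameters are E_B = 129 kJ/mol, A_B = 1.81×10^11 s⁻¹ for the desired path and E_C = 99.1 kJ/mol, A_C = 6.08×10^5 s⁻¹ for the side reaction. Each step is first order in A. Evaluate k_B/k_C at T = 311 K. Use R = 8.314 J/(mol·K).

k_B/k_C = (A_B/A_C)·exp[−(E_B−E_C)/(RT)] = (A_B/A_C)·exp[(E_C−E_B)/(RT)].
(E_C−E_B)/(RT) = (99.1−129)×10³/(8.314×311) = -29900/2586 = -11.56.
k_B/k_C = (1.81×10^11/6.08×10^5)·exp(-11.56) = 2.977×10^5 × 9.504×10^-6 = 2.83.
Since E_B > E_C, raising the temperature improves selectivity toward B.

2.83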